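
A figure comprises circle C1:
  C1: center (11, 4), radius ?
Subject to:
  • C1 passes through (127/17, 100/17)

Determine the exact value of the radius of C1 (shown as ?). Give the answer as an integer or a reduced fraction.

1. [C1∋P]  r_C1² − 16 = 0  ⇒  r_C1 = 4 (r>0 drops 1)

4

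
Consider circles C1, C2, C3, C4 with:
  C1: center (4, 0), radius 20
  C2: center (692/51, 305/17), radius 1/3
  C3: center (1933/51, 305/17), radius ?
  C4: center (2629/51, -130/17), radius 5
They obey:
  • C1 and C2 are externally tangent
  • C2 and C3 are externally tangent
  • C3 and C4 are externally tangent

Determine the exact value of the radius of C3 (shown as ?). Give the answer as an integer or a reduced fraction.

1. [ext C2·C3]  r_C3² + (2/3)r_C3 − 592 = 0  ⇒  r_C3 = 24 (r>0 drops 1)
2. [ext C3·C4]  r_C3² + 10r_C3 − 816 = 0  ⇒  r_C3 = 24 (r>0 drops 1)

24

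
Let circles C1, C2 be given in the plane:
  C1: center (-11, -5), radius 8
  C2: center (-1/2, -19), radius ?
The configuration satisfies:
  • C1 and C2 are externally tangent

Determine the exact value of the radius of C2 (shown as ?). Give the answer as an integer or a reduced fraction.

1. [ext C1·C2]  r_C2² + 16r_C2 − 969/4 = 0  ⇒  r_C2 = 19/2 (r>0 drops 1)

19/2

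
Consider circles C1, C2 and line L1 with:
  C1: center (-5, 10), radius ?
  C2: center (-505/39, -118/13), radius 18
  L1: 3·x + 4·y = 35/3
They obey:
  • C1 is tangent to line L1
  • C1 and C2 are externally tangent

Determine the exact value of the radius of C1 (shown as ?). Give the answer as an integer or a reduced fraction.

1. [C1‖L1]  r_C1² − 64/9 = 0  ⇒  r_C1 = 8/3 (r>0 drops 1)
2. [ext C1·C2]  r_C1² + 36r_C1 − 928/9 = 0  ⇒  r_C1 = 8/3 (r>0 drops 1)

8/3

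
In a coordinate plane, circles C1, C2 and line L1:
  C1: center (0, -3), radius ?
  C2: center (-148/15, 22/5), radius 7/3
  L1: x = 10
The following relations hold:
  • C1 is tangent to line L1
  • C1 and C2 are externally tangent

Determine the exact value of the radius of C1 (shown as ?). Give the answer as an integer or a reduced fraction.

1. [C1‖L1]  r_C1² − 100 = 0  ⇒  r_C1 = 10 (r>0 drops 1)
2. [ext C1·C2]  r_C1² + (14/3)r_C1 − 440/3 = 0  ⇒  r_C1 = 10 (r>0 drops 1)

10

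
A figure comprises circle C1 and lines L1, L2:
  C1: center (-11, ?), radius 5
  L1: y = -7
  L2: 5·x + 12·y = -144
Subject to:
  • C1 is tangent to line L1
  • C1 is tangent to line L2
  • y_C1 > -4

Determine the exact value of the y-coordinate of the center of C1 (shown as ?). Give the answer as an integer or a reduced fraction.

-2

1. [C1‖L1]  y_C1² + 14y_C1 + 24 = 0  ⇒  y_C1 = -12 or -2
2. [C1‖L2]  y_C1² + (89/6)y_C1 + 77/3 = 0  ⇒  y_C1 = -77/6 or -2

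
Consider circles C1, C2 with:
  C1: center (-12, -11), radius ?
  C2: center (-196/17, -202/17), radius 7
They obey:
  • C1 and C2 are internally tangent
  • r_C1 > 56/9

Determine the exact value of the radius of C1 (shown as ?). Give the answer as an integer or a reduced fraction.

1. [int C1,C2]  r_C1² − 14r_C1 + 48 = 0  ⇒  r_C1 = 6 or 8
2. given r_C1 > 56/9: keep 8

8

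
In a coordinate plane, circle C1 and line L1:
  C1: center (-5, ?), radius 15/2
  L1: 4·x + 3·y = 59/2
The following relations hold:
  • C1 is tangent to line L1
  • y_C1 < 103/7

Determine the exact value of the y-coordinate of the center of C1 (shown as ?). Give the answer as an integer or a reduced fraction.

4

1. [C1‖L1]  y_C1² − 33y_C1 + 116 = 0  ⇒  y_C1 = 4 or 29
2. given y_C1 < 103/7: keep 4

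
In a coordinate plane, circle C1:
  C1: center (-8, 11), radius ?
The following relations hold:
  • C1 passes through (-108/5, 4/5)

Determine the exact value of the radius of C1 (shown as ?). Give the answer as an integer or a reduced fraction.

17

1. [C1∋P]  r_C1² − 289 = 0  ⇒  r_C1 = 17 (r>0 drops 1)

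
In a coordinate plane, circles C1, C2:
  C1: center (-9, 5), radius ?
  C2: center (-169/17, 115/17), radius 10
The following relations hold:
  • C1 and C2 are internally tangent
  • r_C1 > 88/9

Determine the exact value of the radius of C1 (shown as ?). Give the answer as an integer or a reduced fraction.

1. [int C1,C2]  r_C1² − 20r_C1 + 96 = 0  ⇒  r_C1 = 8 or 12
2. given r_C1 > 88/9: keep 12

12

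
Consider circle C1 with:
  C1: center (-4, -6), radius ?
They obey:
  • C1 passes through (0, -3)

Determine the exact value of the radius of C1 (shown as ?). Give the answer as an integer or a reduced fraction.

5

1. [C1∋P]  r_C1² − 25 = 0  ⇒  r_C1 = 5 (r>0 drops 1)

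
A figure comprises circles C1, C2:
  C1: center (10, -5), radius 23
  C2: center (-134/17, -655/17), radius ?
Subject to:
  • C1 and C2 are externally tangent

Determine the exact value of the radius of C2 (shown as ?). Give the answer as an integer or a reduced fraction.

15

1. [ext C1·C2]  r_C2² + 46r_C2 − 915 = 0  ⇒  r_C2 = 15 (r>0 drops 1)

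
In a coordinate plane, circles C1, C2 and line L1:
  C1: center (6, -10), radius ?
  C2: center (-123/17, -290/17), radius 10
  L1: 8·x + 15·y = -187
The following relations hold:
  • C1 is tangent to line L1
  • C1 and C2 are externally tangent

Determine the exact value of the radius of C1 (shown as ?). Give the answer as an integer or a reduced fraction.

5

1. [C1‖L1]  r_C1² − 25 = 0  ⇒  r_C1 = 5 (r>0 drops 1)
2. [ext C1·C2]  r_C1² + 20r_C1 − 125 = 0  ⇒  r_C1 = 5 (r>0 drops 1)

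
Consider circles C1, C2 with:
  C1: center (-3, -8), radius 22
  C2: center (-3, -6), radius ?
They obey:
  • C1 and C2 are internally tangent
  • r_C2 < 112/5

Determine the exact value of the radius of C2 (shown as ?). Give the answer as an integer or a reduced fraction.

1. [int C1,C2]  r_C2² − 44r_C2 + 480 = 0  ⇒  r_C2 = 20 or 24
2. given r_C2 < 112/5: keep 20

20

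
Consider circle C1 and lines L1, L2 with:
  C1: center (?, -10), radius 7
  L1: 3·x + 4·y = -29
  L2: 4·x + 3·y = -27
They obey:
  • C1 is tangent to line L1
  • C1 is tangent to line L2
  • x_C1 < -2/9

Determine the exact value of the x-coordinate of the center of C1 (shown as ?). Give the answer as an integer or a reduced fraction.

-8

1. [C1‖L1]  x_C1² − (22/3)x_C1 − 368/3 = 0  ⇒  x_C1 = -8 or 46/3
2. [C1‖L2]  x_C1² − (3/2)x_C1 − 76 = 0  ⇒  x_C1 = -8 or 19/2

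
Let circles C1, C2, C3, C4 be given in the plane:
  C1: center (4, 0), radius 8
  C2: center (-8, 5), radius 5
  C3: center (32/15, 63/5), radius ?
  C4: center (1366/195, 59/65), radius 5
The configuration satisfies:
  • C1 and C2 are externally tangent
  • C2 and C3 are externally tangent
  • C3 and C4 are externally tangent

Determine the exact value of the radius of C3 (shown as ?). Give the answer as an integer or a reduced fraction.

1. [ext C2·C3]  r_C3² + 10r_C3 − 1219/9 = 0  ⇒  r_C3 = 23/3 (r>0 drops 1)
2. [ext C3·C4]  r_C3² + 10r_C3 − 1219/9 = 0  ⇒  r_C3 = 23/3 (r>0 drops 1)

23/3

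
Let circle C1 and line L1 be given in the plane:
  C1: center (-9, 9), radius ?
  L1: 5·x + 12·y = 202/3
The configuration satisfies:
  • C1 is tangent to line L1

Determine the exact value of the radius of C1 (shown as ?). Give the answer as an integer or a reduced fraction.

1. [C1‖L1]  r_C1² − 1/9 = 0  ⇒  r_C1 = 1/3 (r>0 drops 1)

1/3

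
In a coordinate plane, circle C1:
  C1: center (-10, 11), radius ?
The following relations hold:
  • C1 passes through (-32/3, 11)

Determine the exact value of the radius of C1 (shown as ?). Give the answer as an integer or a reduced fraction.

1. [C1∋P]  r_C1² − 4/9 = 0  ⇒  r_C1 = 2/3 (r>0 drops 1)

2/3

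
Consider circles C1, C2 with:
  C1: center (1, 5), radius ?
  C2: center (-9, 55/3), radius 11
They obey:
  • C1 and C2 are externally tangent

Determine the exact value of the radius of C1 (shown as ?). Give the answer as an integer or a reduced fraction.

1. [ext C1·C2]  r_C1² + 22r_C1 − 1411/9 = 0  ⇒  r_C1 = 17/3 (r>0 drops 1)

17/3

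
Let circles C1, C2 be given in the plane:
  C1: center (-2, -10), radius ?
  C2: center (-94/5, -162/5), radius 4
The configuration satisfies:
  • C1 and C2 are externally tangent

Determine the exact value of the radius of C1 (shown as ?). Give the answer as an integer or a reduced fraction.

24

1. [ext C1·C2]  r_C1² + 8r_C1 − 768 = 0  ⇒  r_C1 = 24 (r>0 drops 1)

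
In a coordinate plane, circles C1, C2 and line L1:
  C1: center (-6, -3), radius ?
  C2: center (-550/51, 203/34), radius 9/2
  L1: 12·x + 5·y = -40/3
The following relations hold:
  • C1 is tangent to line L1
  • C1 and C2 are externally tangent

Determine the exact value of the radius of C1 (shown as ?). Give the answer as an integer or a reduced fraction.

1. [C1‖L1]  r_C1² − 289/9 = 0  ⇒  r_C1 = 17/3 (r>0 drops 1)
2. [ext C1·C2]  r_C1² + 9r_C1 − 748/9 = 0  ⇒  r_C1 = 17/3 (r>0 drops 1)

17/3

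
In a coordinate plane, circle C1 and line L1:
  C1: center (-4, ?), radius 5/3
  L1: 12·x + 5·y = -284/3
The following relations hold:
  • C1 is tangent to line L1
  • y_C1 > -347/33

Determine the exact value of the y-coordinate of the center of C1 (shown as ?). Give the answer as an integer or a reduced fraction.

-5

1. [C1‖L1]  y_C1² + (56/3)y_C1 + 205/3 = 0  ⇒  y_C1 = -41/3 or -5
2. given y_C1 > -347/33: keep -5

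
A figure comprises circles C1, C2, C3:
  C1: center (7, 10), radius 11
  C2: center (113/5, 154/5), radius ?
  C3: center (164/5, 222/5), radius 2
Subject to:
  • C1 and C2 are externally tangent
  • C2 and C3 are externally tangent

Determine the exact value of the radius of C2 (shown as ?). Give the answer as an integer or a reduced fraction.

1. [ext C1·C2]  r_C2² + 22r_C2 − 555 = 0  ⇒  r_C2 = 15 (r>0 drops 1)
2. [ext C2·C3]  r_C2² + 4r_C2 − 285 = 0  ⇒  r_C2 = 15 (r>0 drops 1)

15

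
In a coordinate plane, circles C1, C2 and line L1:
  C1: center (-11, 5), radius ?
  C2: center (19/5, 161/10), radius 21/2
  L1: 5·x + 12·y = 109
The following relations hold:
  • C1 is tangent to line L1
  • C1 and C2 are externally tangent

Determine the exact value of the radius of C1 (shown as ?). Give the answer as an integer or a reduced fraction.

8

1. [C1‖L1]  r_C1² − 64 = 0  ⇒  r_C1 = 8 (r>0 drops 1)
2. [ext C1·C2]  r_C1² + 21r_C1 − 232 = 0  ⇒  r_C1 = 8 (r>0 drops 1)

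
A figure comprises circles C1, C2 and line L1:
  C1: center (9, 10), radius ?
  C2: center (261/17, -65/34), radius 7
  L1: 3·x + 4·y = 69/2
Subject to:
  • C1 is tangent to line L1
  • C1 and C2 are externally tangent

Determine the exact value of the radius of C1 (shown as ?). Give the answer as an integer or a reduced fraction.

1. [C1‖L1]  r_C1² − 169/4 = 0  ⇒  r_C1 = 13/2 (r>0 drops 1)
2. [ext C1·C2]  r_C1² + 14r_C1 − 533/4 = 0  ⇒  r_C1 = 13/2 (r>0 drops 1)

13/2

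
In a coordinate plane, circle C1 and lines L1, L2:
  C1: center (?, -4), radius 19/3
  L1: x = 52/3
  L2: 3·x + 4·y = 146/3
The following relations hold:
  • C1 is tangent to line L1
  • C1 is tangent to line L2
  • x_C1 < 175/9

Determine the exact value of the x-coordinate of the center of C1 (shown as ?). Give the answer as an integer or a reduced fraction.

11

1. [C1‖L1]  x_C1² − (104/3)x_C1 + 781/3 = 0  ⇒  x_C1 = 11 or 71/3
2. [C1‖L2]  x_C1² − (388/9)x_C1 + 3179/9 = 0  ⇒  x_C1 = 11 or 289/9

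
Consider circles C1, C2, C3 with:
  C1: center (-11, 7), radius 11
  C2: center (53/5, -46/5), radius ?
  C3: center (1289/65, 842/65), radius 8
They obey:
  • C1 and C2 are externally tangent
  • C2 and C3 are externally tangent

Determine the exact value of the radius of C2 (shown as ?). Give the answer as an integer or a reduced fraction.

16

1. [ext C1·C2]  r_C2² + 22r_C2 − 608 = 0  ⇒  r_C2 = 16 (r>0 drops 1)
2. [ext C2·C3]  r_C2² + 16r_C2 − 512 = 0  ⇒  r_C2 = 16 (r>0 drops 1)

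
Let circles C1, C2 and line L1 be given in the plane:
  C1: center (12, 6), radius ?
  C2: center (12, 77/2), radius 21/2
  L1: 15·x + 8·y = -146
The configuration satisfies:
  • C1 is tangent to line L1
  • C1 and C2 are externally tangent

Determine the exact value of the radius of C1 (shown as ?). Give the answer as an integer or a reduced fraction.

1. [C1‖L1]  r_C1² − 484 = 0  ⇒  r_C1 = 22 (r>0 drops 1)
2. [ext C1·C2]  r_C1² + 21r_C1 − 946 = 0  ⇒  r_C1 = 22 (r>0 drops 1)

22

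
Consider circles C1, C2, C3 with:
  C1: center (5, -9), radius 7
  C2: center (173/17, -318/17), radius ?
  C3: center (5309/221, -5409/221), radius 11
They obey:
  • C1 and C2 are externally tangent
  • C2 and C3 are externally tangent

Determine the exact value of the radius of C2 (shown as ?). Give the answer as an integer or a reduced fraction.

1. [ext C1·C2]  r_C2² + 14r_C2 − 72 = 0  ⇒  r_C2 = 4 (r>0 drops 1)
2. [ext C2·C3]  r_C2² + 22r_C2 − 104 = 0  ⇒  r_C2 = 4 (r>0 drops 1)

4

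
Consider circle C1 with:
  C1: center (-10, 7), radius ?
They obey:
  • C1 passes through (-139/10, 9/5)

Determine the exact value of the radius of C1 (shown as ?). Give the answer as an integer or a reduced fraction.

13/2

1. [C1∋P]  r_C1² − 169/4 = 0  ⇒  r_C1 = 13/2 (r>0 drops 1)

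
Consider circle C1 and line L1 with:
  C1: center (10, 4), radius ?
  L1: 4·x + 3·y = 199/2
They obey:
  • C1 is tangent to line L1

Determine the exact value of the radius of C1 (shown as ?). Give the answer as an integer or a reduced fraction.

1. [C1‖L1]  r_C1² − 361/4 = 0  ⇒  r_C1 = 19/2 (r>0 drops 1)

19/2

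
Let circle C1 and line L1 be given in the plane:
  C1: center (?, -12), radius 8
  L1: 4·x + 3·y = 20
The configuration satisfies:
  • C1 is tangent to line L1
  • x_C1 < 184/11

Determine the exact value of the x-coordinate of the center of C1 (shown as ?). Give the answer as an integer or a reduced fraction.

1. [C1‖L1]  x_C1² − 28x_C1 + 96 = 0  ⇒  x_C1 = 4 or 24
2. given x_C1 < 184/11: keep 4

4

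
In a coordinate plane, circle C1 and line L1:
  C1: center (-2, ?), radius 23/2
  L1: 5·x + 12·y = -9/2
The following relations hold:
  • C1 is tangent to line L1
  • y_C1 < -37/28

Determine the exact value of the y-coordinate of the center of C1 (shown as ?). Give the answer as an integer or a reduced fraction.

-12

1. [C1‖L1]  y_C1² − (11/12)y_C1 − 155 = 0  ⇒  y_C1 = -12 or 155/12
2. given y_C1 < -37/28: keep -12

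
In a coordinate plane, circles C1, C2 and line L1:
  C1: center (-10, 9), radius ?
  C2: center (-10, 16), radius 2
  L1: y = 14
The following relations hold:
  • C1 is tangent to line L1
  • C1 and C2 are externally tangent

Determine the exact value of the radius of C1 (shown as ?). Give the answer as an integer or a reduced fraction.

1. [C1‖L1]  r_C1² − 25 = 0  ⇒  r_C1 = 5 (r>0 drops 1)
2. [ext C1·C2]  r_C1² + 4r_C1 − 45 = 0  ⇒  r_C1 = 5 (r>0 drops 1)

5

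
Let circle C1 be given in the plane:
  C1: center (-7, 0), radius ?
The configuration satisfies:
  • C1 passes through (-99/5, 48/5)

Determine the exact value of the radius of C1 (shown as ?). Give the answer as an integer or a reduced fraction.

1. [C1∋P]  r_C1² − 256 = 0  ⇒  r_C1 = 16 (r>0 drops 1)

16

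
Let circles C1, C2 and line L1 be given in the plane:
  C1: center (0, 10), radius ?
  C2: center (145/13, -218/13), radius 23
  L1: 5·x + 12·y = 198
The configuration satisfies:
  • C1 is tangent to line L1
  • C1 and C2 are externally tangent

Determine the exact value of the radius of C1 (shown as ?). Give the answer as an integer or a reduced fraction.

6

1. [C1‖L1]  r_C1² − 36 = 0  ⇒  r_C1 = 6 (r>0 drops 1)
2. [ext C1·C2]  r_C1² + 46r_C1 − 312 = 0  ⇒  r_C1 = 6 (r>0 drops 1)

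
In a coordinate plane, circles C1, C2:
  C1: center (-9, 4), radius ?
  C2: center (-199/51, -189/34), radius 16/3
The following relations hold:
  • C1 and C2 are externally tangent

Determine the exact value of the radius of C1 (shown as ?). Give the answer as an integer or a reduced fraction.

1. [ext C1·C2]  r_C1² + (32/3)r_C1 − 1067/12 = 0  ⇒  r_C1 = 11/2 (r>0 drops 1)

11/2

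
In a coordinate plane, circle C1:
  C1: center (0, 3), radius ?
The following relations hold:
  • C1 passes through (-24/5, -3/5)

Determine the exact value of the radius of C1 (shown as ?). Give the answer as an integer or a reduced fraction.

6

1. [C1∋P]  r_C1² − 36 = 0  ⇒  r_C1 = 6 (r>0 drops 1)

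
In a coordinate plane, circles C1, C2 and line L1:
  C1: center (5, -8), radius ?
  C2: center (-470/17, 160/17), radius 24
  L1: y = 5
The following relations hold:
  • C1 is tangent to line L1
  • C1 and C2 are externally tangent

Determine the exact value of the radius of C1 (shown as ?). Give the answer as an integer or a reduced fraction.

1. [C1‖L1]  r_C1² − 169 = 0  ⇒  r_C1 = 13 (r>0 drops 1)
2. [ext C1·C2]  r_C1² + 48r_C1 − 793 = 0  ⇒  r_C1 = 13 (r>0 drops 1)

13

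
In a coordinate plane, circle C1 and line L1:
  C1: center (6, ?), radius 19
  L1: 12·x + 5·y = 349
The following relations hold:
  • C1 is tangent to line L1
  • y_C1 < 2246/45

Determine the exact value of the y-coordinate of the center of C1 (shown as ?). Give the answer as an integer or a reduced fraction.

1. [C1‖L1]  y_C1² − (554/5)y_C1 + 3144/5 = 0  ⇒  y_C1 = 6 or 524/5
2. given y_C1 < 2246/45: keep 6

6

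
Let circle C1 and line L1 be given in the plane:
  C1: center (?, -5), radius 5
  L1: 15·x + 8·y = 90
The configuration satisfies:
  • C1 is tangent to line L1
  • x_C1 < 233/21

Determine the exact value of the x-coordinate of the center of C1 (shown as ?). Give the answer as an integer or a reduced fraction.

1. [C1‖L1]  x_C1² − (52/3)x_C1 + 43 = 0  ⇒  x_C1 = 3 or 43/3
2. given x_C1 < 233/21: keep 3

3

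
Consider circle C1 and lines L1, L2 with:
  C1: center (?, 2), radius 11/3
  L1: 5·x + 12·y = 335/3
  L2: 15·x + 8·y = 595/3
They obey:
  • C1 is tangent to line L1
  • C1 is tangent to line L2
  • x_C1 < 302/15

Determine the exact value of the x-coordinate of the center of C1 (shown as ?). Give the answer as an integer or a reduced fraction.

8

1. [C1‖L1]  x_C1² − (526/15)x_C1 + 3248/15 = 0  ⇒  x_C1 = 8 or 406/15
2. [C1‖L2]  x_C1² − (1094/45)x_C1 + 5872/45 = 0  ⇒  x_C1 = 8 or 734/45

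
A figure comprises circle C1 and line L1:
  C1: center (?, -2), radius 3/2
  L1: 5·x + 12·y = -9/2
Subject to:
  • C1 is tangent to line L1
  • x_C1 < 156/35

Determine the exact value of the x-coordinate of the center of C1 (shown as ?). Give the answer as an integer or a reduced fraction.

1. [C1‖L1]  x_C1² − (39/5)x_C1 = 0  ⇒  x_C1 = 0 or 39/5
2. given x_C1 < 156/35: keep 0

0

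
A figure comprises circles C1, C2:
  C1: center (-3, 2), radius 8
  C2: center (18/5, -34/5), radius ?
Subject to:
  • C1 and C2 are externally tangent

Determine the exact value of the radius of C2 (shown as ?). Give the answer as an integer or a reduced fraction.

3

1. [ext C1·C2]  r_C2² + 16r_C2 − 57 = 0  ⇒  r_C2 = 3 (r>0 drops 1)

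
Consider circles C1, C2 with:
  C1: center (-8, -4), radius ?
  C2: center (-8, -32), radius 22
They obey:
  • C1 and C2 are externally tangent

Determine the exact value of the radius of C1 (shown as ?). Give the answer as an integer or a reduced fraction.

6

1. [ext C1·C2]  r_C1² + 44r_C1 − 300 = 0  ⇒  r_C1 = 6 (r>0 drops 1)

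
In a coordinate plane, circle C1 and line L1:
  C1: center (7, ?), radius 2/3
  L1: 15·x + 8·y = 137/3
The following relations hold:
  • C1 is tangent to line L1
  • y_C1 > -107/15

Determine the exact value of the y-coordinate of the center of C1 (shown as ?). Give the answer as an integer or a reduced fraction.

-6

1. [C1‖L1]  y_C1² + (89/6)y_C1 + 53 = 0  ⇒  y_C1 = -53/6 or -6
2. given y_C1 > -107/15: keep -6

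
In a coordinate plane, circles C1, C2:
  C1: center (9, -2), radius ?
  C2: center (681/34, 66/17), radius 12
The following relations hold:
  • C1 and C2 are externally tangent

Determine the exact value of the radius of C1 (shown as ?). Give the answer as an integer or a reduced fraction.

1. [ext C1·C2]  r_C1² + 24r_C1 − 49/4 = 0  ⇒  r_C1 = 1/2 (r>0 drops 1)

1/2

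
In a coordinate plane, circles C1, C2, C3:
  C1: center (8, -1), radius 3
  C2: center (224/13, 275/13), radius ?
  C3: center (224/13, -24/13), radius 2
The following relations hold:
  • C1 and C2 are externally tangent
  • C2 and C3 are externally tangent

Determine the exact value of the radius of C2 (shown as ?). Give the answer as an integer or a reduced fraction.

21

1. [ext C1·C2]  r_C2² + 6r_C2 − 567 = 0  ⇒  r_C2 = 21 (r>0 drops 1)
2. [ext C2·C3]  r_C2² + 4r_C2 − 525 = 0  ⇒  r_C2 = 21 (r>0 drops 1)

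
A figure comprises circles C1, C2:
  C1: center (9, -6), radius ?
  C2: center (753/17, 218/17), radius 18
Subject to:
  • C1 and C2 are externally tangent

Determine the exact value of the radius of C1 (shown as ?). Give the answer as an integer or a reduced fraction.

1. [ext C1·C2]  r_C1² + 36r_C1 − 1276 = 0  ⇒  r_C1 = 22 (r>0 drops 1)

22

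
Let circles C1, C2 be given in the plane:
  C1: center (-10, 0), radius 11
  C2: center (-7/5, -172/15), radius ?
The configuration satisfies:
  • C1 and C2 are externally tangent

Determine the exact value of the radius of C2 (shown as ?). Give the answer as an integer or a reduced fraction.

10/3

1. [ext C1·C2]  r_C2² + 22r_C2 − 760/9 = 0  ⇒  r_C2 = 10/3 (r>0 drops 1)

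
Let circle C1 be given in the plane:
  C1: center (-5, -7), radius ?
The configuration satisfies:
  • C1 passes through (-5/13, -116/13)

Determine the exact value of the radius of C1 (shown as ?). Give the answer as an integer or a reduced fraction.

5

1. [C1∋P]  r_C1² − 25 = 0  ⇒  r_C1 = 5 (r>0 drops 1)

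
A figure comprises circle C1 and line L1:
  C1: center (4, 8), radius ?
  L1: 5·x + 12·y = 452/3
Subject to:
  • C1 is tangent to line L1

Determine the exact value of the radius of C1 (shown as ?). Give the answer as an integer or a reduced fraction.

1. [C1‖L1]  r_C1² − 64/9 = 0  ⇒  r_C1 = 8/3 (r>0 drops 1)

8/3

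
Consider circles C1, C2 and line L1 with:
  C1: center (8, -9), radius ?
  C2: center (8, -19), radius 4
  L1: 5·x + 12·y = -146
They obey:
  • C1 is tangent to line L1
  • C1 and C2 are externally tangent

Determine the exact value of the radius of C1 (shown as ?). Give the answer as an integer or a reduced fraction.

6

1. [C1‖L1]  r_C1² − 36 = 0  ⇒  r_C1 = 6 (r>0 drops 1)
2. [ext C1·C2]  r_C1² + 8r_C1 − 84 = 0  ⇒  r_C1 = 6 (r>0 drops 1)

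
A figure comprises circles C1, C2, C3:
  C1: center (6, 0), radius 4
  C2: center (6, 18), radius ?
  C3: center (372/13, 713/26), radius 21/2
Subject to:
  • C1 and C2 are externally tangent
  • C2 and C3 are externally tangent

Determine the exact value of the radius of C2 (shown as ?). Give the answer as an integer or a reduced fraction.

14

1. [ext C1·C2]  r_C2² + 8r_C2 − 308 = 0  ⇒  r_C2 = 14 (r>0 drops 1)
2. [ext C2·C3]  r_C2² + 21r_C2 − 490 = 0  ⇒  r_C2 = 14 (r>0 drops 1)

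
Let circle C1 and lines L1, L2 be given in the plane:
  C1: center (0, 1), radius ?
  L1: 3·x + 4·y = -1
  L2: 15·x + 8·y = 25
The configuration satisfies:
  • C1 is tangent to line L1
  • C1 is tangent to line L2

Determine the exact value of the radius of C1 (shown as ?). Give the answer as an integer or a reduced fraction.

1

1. [C1‖L1]  r_C1² − 1 = 0  ⇒  r_C1 = 1 (r>0 drops 1)
2. [C1‖L2]  r_C1² − 1 = 0  ⇒  r_C1 = 1 (r>0 drops 1)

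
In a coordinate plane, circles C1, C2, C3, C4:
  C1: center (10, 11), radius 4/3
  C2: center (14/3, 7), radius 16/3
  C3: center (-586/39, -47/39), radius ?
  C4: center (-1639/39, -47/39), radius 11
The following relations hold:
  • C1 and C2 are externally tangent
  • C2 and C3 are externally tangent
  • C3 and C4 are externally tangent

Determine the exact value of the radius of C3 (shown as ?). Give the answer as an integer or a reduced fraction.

1. [ext C2·C3]  r_C3² + (32/3)r_C3 − 1280/3 = 0  ⇒  r_C3 = 16 (r>0 drops 1)
2. [ext C3·C4]  r_C3² + 22r_C3 − 608 = 0  ⇒  r_C3 = 16 (r>0 drops 1)

16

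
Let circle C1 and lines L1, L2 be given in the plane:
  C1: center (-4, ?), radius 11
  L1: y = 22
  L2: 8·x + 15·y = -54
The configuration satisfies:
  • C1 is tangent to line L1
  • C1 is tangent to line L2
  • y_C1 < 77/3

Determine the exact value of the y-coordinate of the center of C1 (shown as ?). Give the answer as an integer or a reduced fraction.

11

1. [C1‖L1]  y_C1² − 44y_C1 + 363 = 0  ⇒  y_C1 = 11 or 33
2. [C1‖L2]  y_C1² + (44/15)y_C1 − 2299/15 = 0  ⇒  y_C1 = -209/15 or 11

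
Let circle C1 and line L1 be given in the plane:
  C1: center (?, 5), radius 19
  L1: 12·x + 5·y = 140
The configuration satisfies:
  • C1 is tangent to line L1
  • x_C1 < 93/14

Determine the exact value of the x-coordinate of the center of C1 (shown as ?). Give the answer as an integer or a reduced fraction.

1. [C1‖L1]  x_C1² − (115/6)x_C1 − 1991/6 = 0  ⇒  x_C1 = -11 or 181/6
2. given x_C1 < 93/14: keep -11

-11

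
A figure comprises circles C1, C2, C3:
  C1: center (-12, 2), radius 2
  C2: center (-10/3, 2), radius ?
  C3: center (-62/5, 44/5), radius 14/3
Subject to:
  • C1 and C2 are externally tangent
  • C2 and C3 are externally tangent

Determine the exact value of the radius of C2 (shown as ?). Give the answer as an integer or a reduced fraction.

20/3

1. [ext C1·C2]  r_C2² + 4r_C2 − 640/9 = 0  ⇒  r_C2 = 20/3 (r>0 drops 1)
2. [ext C2·C3]  r_C2² + (28/3)r_C2 − 320/3 = 0  ⇒  r_C2 = 20/3 (r>0 drops 1)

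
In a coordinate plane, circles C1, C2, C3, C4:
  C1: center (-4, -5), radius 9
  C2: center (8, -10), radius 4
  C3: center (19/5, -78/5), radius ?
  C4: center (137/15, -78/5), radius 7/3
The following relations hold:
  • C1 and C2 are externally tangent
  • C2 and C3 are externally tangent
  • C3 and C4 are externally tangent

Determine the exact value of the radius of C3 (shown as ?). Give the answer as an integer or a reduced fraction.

1. [ext C2·C3]  r_C3² + 8r_C3 − 33 = 0  ⇒  r_C3 = 3 (r>0 drops 1)
2. [ext C3·C4]  r_C3² + (14/3)r_C3 − 23 = 0  ⇒  r_C3 = 3 (r>0 drops 1)

3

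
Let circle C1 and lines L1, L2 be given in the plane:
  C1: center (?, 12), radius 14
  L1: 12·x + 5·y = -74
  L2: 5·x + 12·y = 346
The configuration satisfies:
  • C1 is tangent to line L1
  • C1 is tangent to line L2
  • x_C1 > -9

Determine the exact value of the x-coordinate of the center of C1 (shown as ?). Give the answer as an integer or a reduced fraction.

1. [C1‖L1]  x_C1² + (67/3)x_C1 − 316/3 = 0  ⇒  x_C1 = -79/3 or 4
2. [C1‖L2]  x_C1² − (404/5)x_C1 + 1536/5 = 0  ⇒  x_C1 = 4 or 384/5

4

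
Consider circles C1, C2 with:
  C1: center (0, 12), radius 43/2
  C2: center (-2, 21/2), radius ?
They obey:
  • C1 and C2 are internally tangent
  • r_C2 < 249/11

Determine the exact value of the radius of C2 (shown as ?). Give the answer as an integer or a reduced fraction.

19

1. [int C1,C2]  r_C2² − 43r_C2 + 456 = 0  ⇒  r_C2 = 19 or 24
2. given r_C2 < 249/11: keep 19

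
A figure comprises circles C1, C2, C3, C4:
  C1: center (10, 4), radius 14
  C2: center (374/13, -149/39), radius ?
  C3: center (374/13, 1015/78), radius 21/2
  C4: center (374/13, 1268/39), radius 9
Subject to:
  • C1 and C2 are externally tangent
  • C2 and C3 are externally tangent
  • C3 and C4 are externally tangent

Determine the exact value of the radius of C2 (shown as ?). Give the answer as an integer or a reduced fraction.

1. [ext C1·C2]  r_C2² + 28r_C2 − 1957/9 = 0  ⇒  r_C2 = 19/3 (r>0 drops 1)
2. [ext C2·C3]  r_C2² + 21r_C2 − 1558/9 = 0  ⇒  r_C2 = 19/3 (r>0 drops 1)

19/3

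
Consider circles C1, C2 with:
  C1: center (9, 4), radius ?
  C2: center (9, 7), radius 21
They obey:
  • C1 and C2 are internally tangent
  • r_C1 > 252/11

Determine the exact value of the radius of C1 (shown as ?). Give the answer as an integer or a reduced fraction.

1. [int C1,C2]  r_C1² − 42r_C1 + 432 = 0  ⇒  r_C1 = 18 or 24
2. given r_C1 > 252/11: keep 24

24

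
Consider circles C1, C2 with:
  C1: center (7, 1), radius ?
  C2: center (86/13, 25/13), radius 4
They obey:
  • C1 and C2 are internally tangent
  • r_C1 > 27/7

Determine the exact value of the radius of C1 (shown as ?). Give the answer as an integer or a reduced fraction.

1. [int C1,C2]  r_C1² − 8r_C1 + 15 = 0  ⇒  r_C1 = 3 or 5
2. given r_C1 > 27/7: keep 5

5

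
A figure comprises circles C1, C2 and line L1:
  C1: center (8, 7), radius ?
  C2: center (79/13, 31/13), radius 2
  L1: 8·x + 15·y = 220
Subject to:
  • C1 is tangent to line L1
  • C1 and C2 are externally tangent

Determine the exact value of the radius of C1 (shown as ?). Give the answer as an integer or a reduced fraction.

1. [C1‖L1]  r_C1² − 9 = 0  ⇒  r_C1 = 3 (r>0 drops 1)
2. [ext C1·C2]  r_C1² + 4r_C1 − 21 = 0  ⇒  r_C1 = 3 (r>0 drops 1)

3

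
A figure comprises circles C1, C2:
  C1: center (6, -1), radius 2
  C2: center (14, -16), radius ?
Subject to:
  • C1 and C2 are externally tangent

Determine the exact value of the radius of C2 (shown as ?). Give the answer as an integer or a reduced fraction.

1. [ext C1·C2]  r_C2² + 4r_C2 − 285 = 0  ⇒  r_C2 = 15 (r>0 drops 1)

15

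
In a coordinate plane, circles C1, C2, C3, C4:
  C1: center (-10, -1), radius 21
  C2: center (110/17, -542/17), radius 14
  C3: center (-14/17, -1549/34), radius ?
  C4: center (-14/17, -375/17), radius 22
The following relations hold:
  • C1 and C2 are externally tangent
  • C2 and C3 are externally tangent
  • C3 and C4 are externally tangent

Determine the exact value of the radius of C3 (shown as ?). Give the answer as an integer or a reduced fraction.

1. [ext C2·C3]  r_C3² + 28r_C3 − 177/4 = 0  ⇒  r_C3 = 3/2 (r>0 drops 1)
2. [ext C3·C4]  r_C3² + 44r_C3 − 273/4 = 0  ⇒  r_C3 = 3/2 (r>0 drops 1)

3/2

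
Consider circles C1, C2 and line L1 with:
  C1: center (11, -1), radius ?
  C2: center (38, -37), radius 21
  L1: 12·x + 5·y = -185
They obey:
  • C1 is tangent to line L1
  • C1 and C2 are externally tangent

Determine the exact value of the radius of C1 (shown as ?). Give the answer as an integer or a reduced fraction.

1. [C1‖L1]  r_C1² − 576 = 0  ⇒  r_C1 = 24 (r>0 drops 1)
2. [ext C1·C2]  r_C1² + 42r_C1 − 1584 = 0  ⇒  r_C1 = 24 (r>0 drops 1)

24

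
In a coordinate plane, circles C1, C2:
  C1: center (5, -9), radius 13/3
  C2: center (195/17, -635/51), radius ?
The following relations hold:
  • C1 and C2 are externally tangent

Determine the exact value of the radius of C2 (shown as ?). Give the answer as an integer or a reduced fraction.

1. [ext C1·C2]  r_C2² + (26/3)r_C2 − 35 = 0  ⇒  r_C2 = 3 (r>0 drops 1)

3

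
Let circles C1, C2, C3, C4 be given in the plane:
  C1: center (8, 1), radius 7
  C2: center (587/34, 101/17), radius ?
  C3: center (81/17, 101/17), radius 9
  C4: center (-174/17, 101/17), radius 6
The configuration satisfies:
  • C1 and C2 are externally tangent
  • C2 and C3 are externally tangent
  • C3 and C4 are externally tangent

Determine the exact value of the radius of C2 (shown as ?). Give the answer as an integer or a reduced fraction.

1. [ext C1·C2]  r_C2² + 14r_C2 − 245/4 = 0  ⇒  r_C2 = 7/2 (r>0 drops 1)
2. [ext C2·C3]  r_C2² + 18r_C2 − 301/4 = 0  ⇒  r_C2 = 7/2 (r>0 drops 1)

7/2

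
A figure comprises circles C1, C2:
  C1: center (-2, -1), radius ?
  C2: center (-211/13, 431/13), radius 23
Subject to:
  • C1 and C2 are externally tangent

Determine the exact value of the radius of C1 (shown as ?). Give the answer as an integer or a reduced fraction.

1. [ext C1·C2]  r_C1² + 46r_C1 − 840 = 0  ⇒  r_C1 = 14 (r>0 drops 1)

14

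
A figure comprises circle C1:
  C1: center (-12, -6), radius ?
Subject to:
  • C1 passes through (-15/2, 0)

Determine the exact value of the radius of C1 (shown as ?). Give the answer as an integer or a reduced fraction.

15/2

1. [C1∋P]  r_C1² − 225/4 = 0  ⇒  r_C1 = 15/2 (r>0 drops 1)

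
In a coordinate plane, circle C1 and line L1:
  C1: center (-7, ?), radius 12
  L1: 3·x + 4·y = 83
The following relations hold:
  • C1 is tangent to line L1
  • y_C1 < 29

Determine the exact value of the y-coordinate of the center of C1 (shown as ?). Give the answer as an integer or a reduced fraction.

11

1. [C1‖L1]  y_C1² − 52y_C1 + 451 = 0  ⇒  y_C1 = 11 or 41
2. given y_C1 < 29: keep 11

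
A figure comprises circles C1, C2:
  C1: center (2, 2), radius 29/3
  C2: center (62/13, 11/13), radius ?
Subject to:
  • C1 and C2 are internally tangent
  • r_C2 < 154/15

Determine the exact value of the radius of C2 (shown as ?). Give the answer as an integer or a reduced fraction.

1. [int C1,C2]  r_C2² − (58/3)r_C2 + 760/9 = 0  ⇒  r_C2 = 20/3 or 38/3
2. given r_C2 < 154/15: keep 20/3

20/3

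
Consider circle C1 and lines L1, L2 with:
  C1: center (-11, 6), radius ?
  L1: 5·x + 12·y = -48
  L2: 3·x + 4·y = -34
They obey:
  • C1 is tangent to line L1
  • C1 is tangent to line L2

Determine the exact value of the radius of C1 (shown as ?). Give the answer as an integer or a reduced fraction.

5

1. [C1‖L1]  r_C1² − 25 = 0  ⇒  r_C1 = 5 (r>0 drops 1)
2. [C1‖L2]  r_C1² − 25 = 0  ⇒  r_C1 = 5 (r>0 drops 1)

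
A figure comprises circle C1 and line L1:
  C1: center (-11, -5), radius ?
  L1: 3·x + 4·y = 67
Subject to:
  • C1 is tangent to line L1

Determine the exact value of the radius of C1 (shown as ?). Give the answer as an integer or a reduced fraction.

1. [C1‖L1]  r_C1² − 576 = 0  ⇒  r_C1 = 24 (r>0 drops 1)

24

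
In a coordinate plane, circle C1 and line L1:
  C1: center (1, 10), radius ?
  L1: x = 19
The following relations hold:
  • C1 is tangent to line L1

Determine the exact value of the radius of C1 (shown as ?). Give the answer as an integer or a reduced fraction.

18

1. [C1‖L1]  r_C1² − 324 = 0  ⇒  r_C1 = 18 (r>0 drops 1)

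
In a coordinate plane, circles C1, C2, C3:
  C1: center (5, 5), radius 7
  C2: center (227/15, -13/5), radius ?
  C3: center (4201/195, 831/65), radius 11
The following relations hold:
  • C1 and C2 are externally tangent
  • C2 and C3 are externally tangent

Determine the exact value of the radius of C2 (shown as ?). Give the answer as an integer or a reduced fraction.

17/3

1. [ext C1·C2]  r_C2² + 14r_C2 − 1003/9 = 0  ⇒  r_C2 = 17/3 (r>0 drops 1)
2. [ext C2·C3]  r_C2² + 22r_C2 − 1411/9 = 0  ⇒  r_C2 = 17/3 (r>0 drops 1)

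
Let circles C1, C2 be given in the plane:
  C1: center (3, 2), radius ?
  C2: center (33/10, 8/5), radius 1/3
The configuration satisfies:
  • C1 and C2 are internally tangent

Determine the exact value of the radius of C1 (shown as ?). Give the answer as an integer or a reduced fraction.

5/6

1. [int C1,C2]  r_C1² − (2/3)r_C1 − 5/36 = 0  ⇒  r_C1 = 5/6 (r>0 drops 1)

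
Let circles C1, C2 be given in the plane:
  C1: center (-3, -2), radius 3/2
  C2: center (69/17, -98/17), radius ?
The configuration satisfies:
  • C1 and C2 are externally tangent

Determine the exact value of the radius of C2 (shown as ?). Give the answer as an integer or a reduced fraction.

13/2

1. [ext C1·C2]  r_C2² + 3r_C2 − 247/4 = 0  ⇒  r_C2 = 13/2 (r>0 drops 1)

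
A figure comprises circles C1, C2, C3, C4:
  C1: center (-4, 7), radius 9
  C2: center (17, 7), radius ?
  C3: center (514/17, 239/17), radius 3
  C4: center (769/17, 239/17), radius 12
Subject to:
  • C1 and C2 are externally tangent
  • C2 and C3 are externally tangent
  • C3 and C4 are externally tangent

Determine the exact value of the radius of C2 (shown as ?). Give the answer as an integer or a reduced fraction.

12

1. [ext C1·C2]  r_C2² + 18r_C2 − 360 = 0  ⇒  r_C2 = 12 (r>0 drops 1)
2. [ext C2·C3]  r_C2² + 6r_C2 − 216 = 0  ⇒  r_C2 = 12 (r>0 drops 1)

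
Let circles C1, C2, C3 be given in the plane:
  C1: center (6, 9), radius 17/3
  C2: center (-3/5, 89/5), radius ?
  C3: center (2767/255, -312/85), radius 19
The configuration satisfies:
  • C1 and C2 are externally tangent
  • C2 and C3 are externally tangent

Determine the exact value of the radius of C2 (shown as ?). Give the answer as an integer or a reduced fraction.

16/3

1. [ext C1·C2]  r_C2² + (34/3)r_C2 − 800/9 = 0  ⇒  r_C2 = 16/3 (r>0 drops 1)
2. [ext C2·C3]  r_C2² + 38r_C2 − 2080/9 = 0  ⇒  r_C2 = 16/3 (r>0 drops 1)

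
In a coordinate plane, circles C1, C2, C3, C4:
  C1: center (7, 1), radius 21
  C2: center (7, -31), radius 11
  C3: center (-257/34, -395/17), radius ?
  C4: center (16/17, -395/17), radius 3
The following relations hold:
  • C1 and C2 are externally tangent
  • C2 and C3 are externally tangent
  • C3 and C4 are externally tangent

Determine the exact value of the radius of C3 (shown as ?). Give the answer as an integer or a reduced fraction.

1. [ext C2·C3]  r_C3² + 22r_C3 − 605/4 = 0  ⇒  r_C3 = 11/2 (r>0 drops 1)
2. [ext C3·C4]  r_C3² + 6r_C3 − 253/4 = 0  ⇒  r_C3 = 11/2 (r>0 drops 1)

11/2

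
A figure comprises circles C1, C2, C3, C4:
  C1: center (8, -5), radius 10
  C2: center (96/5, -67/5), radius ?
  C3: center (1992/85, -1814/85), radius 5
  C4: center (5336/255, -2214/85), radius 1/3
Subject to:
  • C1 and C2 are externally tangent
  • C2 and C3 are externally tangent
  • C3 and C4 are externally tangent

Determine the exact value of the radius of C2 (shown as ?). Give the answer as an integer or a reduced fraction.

1. [ext C1·C2]  r_C2² + 20r_C2 − 96 = 0  ⇒  r_C2 = 4 (r>0 drops 1)
2. [ext C2·C3]  r_C2² + 10r_C2 − 56 = 0  ⇒  r_C2 = 4 (r>0 drops 1)

4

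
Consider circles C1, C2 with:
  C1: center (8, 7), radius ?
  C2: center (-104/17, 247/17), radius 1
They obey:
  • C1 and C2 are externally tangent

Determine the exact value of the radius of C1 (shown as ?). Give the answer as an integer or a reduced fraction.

1. [ext C1·C2]  r_C1² + 2r_C1 − 255 = 0  ⇒  r_C1 = 15 (r>0 drops 1)

15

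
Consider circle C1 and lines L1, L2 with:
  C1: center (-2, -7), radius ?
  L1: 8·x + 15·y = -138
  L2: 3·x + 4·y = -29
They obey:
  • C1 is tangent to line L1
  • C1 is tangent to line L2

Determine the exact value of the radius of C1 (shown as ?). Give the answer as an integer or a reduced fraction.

1

1. [C1‖L1]  r_C1² − 1 = 0  ⇒  r_C1 = 1 (r>0 drops 1)
2. [C1‖L2]  r_C1² − 1 = 0  ⇒  r_C1 = 1 (r>0 drops 1)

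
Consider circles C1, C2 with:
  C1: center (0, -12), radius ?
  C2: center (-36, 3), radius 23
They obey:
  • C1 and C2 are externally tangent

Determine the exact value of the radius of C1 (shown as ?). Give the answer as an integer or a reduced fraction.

1. [ext C1·C2]  r_C1² + 46r_C1 − 992 = 0  ⇒  r_C1 = 16 (r>0 drops 1)

16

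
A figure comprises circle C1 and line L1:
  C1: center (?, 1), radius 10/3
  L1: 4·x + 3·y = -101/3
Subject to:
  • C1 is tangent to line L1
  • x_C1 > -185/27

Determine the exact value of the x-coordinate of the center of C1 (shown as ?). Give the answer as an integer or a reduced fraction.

1. [C1‖L1]  x_C1² + (55/3)x_C1 + 200/3 = 0  ⇒  x_C1 = -40/3 or -5
2. given x_C1 > -185/27: keep -5

-5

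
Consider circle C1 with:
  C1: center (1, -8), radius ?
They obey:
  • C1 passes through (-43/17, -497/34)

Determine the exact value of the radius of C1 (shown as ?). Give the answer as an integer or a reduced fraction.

15/2

1. [C1∋P]  r_C1² − 225/4 = 0  ⇒  r_C1 = 15/2 (r>0 drops 1)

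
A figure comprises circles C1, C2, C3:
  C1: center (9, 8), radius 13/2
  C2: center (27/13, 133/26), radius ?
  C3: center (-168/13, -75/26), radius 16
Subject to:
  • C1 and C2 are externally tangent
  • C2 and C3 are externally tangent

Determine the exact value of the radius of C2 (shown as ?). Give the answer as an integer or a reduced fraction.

1

1. [ext C1·C2]  r_C2² + 13r_C2 − 14 = 0  ⇒  r_C2 = 1 (r>0 drops 1)
2. [ext C2·C3]  r_C2² + 32r_C2 − 33 = 0  ⇒  r_C2 = 1 (r>0 drops 1)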